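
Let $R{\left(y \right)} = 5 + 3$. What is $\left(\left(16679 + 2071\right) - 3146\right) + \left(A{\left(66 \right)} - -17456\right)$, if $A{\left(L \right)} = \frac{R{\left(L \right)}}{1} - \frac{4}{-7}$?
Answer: $\frac{231480}{7} \approx 33069.0$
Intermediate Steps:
$R{\left(y \right)} = 8$
$A{\left(L \right)} = \frac{60}{7}$ ($A{\left(L \right)} = \frac{8}{1} - \frac{4}{-7} = 8 \cdot 1 - - \frac{4}{7} = 8 + \frac{4}{7} = \frac{60}{7}$)
$\left(\left(16679 + 2071\right) - 3146\right) + \left(A{\left(66 \right)} - -17456\right) = \left(\left(16679 + 2071\right) - 3146\right) + \left(\frac{60}{7} - -17456\right) = \left(18750 - 3146\right) + \left(\frac{60}{7} + 17456\right) = 15604 + \frac{122252}{7} = \frac{231480}{7}$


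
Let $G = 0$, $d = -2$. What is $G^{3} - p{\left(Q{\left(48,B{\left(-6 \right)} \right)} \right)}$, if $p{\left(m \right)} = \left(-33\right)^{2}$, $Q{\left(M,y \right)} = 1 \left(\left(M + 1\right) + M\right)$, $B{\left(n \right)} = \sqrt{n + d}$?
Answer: $-1089$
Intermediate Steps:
$B{\left(n \right)} = \sqrt{-2 + n}$ ($B{\left(n \right)} = \sqrt{n - 2} = \sqrt{-2 + n}$)
$Q{\left(M,y \right)} = 1 + 2 M$ ($Q{\left(M,y \right)} = 1 \left(\left(1 + M\right) + M\right) = 1 \left(1 + 2 M\right) = 1 + 2 M$)
$p{\left(m \right)} = 1089$
$G^{3} - p{\left(Q{\left(48,B{\left(-6 \right)} \right)} \right)} = 0^{3} - 1089 = 0 - 1089 = -1089$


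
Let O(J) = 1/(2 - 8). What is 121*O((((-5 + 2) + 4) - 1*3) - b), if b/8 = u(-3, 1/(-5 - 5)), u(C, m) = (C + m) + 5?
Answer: -121/6 ≈ -20.167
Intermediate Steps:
u(C, m) = 5 + C + m
b = 76/5 (b = 8*(5 - 3 + 1/(-5 - 5)) = 8*(5 - 3 + 1/(-10)) = 8*(5 - 3 - ⅒) = 8*(19/10) = 76/5 ≈ 15.200)
O(J) = -⅙ (O(J) = 1/(-6) = -⅙)
121*O((((-5 + 2) + 4) - 1*3) - b) = 121*(-⅙) = -121/6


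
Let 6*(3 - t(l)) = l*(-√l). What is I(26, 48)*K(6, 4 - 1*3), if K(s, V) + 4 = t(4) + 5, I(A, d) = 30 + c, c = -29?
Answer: 16/3 ≈ 5.3333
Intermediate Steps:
t(l) = 3 + l^(3/2)/6 (t(l) = 3 - l*(-√l)/6 = 3 - (-1)*l^(3/2)/6 = 3 + l^(3/2)/6)
I(A, d) = 1 (I(A, d) = 30 - 29 = 1)
K(s, V) = 16/3 (K(s, V) = -4 + ((3 + 4^(3/2)/6) + 5) = -4 + ((3 + (⅙)*8) + 5) = -4 + ((3 + 4/3) + 5) = -4 + (13/3 + 5) = -4 + 28/3 = 16/3)
I(26, 48)*K(6, 4 - 1*3) = 1*(16/3) = 16/3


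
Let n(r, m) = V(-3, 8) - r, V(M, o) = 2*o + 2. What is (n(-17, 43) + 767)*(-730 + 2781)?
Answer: 1644902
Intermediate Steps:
V(M, o) = 2 + 2*o
n(r, m) = 18 - r (n(r, m) = (2 + 2*8) - r = (2 + 16) - r = 18 - r)
(n(-17, 43) + 767)*(-730 + 2781) = ((18 - 1*(-17)) + 767)*(-730 + 2781) = ((18 + 17) + 767)*2051 = (35 + 767)*2051 = 802*2051 = 1644902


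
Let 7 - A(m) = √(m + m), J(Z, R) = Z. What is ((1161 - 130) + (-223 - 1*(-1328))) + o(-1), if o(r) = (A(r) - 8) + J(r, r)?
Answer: 2134 - I*√2 ≈ 2134.0 - 1.4142*I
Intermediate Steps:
A(m) = 7 - √2*√m (A(m) = 7 - √(m + m) = 7 - √(2*m) = 7 - √2*√m)
o(r) = -1 + r - √2*√r (o(r) = ((7 - √2*√r) - 8) + r = (-1 - √2*√r) + r = -1 + r - √2*√r)
((1161 - 130) + (-223 - 1*(-1328))) + o(-1) = ((1161 - 130) + (-223 - 1*(-1328))) + (-1 - 1 - √2*√(-1)) = (1031 + (-223 + 1328)) + (-1 - 1 - √2*I) = (1031 + 1105) + (-1 - 1 - I*√2) = 2136 + (-2 - I*√2) = 2134 - I*√2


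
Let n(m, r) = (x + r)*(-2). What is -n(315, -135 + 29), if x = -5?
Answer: -222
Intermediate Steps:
n(m, r) = 10 - 2*r (n(m, r) = (-5 + r)*(-2) = 10 - 2*r)
-n(315, -135 + 29) = -(10 - 2*(-135 + 29)) = -(10 - 2*(-106)) = -(10 + 212) = -1*222 = -222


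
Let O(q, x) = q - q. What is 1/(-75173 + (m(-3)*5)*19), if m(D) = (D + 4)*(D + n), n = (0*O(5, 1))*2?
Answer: -1/75458 ≈ -1.3252e-5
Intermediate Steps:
O(q, x) = 0
n = 0 (n = (0*0)*2 = 0*2 = 0)
m(D) = D*(4 + D) (m(D) = (D + 4)*(D + 0) = (4 + D)*D = D*(4 + D))
1/(-75173 + (m(-3)*5)*19) = 1/(-75173 + (-3*(4 - 3)*5)*19) = 1/(-75173 + (-3*1*5)*19) = 1/(-75173 - 3*5*19) = 1/(-75173 - 15*19) = 1/(-75173 - 285) = 1/(-75458) = -1/75458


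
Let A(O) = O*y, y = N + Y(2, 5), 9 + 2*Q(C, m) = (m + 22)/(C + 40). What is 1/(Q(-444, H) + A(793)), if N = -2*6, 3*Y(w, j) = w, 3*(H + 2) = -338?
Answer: -1212/10897963 ≈ -0.00011121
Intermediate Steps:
H = -344/3 (H = -2 + (⅓)*(-338) = -2 - 338/3 = -344/3 ≈ -114.67)
Y(w, j) = w/3
N = -12
Q(C, m) = -9/2 + (22 + m)/(2*(40 + C)) (Q(C, m) = -9/2 + ((m + 22)/(C + 40))/2 = -9/2 + ((22 + m)/(40 + C))/2 = -9/2 + (22 + m)/(2*(40 + C)))
y = -34/3 (y = -12 + (⅓)*2 = -12 + ⅔ = -34/3 ≈ -11.333)
A(O) = -34*O/3 (A(O) = O*(-34/3) = -34*O/3)
1/(Q(-444, H) + A(793)) = 1/((-338 - 344/3 - 9*(-444))/(2*(40 - 444)) - 34/3*793) = 1/((½)*(-338 - 344/3 + 3996)/(-404) - 26962/3) = 1/((½)*(-1/404)*(10630/3) - 26962/3) = 1/(-5315/1212 - 26962/3) = 1/(-10897963/1212) = -1212/10897963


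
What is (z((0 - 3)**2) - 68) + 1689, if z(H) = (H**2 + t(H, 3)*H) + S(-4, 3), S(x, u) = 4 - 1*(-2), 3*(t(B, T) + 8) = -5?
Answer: 1621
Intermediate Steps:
t(B, T) = -29/3 (t(B, T) = -8 + (1/3)*(-5) = -8 - 5/3 = -29/3)
S(x, u) = 6 (S(x, u) = 4 + 2 = 6)
z(H) = 6 + H**2 - 29*H/3 (z(H) = (H**2 - 29*H/3) + 6 = 6 + H**2 - 29*H/3)
(z((0 - 3)**2) - 68) + 1689 = ((6 + ((0 - 3)**2)**2 - 29*(0 - 3)**2/3) - 68) + 1689 = ((6 + ((-3)**2)**2 - 29/3*(-3)**2) - 68) + 1689 = ((6 + 9**2 - 29/3*9) - 68) + 1689 = ((6 + 81 - 87) - 68) + 1689 = (0 - 68) + 1689 = -68 + 1689 = 1621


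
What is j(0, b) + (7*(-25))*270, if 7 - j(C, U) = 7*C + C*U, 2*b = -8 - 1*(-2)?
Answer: -47243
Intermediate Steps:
b = -3 (b = (-8 - 1*(-2))/2 = (-8 + 2)/2 = (1/2)*(-6) = -3)
j(C, U) = 7 - 7*C - C*U (j(C, U) = 7 - (7*C + C*U) = 7 + (-7*C - C*U) = 7 - 7*C - C*U)
j(0, b) + (7*(-25))*270 = (7 - 7*0 - 1*0*(-3)) + (7*(-25))*270 = (7 + 0 + 0) - 175*270 = 7 - 47250 = -47243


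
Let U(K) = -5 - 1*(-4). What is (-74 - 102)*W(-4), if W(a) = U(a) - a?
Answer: -528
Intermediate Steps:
U(K) = -1 (U(K) = -5 + 4 = -1)
W(a) = -1 - a
(-74 - 102)*W(-4) = (-74 - 102)*(-1 - 1*(-4)) = -176*(-1 + 4) = -176*3 = -528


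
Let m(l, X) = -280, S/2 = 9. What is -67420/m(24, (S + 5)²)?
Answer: 3371/14 ≈ 240.79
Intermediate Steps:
S = 18 (S = 2*9 = 18)
-67420/m(24, (S + 5)²) = -67420/(-280) = -67420*(-1/280) = 3371/14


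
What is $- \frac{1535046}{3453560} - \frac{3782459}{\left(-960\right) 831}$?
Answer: $\frac{295958770177}{68877800640} \approx 4.2969$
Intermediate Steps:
$- \frac{1535046}{3453560} - \frac{3782459}{\left(-960\right) 831} = \left(-1535046\right) \frac{1}{3453560} - \frac{3782459}{-797760} = - \frac{767523}{1726780} - - \frac{3782459}{797760} = - \frac{767523}{1726780} + \frac{3782459}{797760} = \frac{295958770177}{68877800640}$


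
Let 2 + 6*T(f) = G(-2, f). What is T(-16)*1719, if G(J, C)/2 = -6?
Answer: -4011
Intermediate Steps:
G(J, C) = -12 (G(J, C) = 2*(-6) = -12)
T(f) = -7/3 (T(f) = -⅓ + (⅙)*(-12) = -⅓ - 2 = -7/3)
T(-16)*1719 = -7/3*1719 = -4011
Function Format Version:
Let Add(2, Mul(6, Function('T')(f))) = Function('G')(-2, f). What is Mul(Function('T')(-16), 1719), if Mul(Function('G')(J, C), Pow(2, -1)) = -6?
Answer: -4011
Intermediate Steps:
Function('G')(J, C) = -12 (Function('G')(J, C) = Mul(2, -6) = -12)
Function('T')(f) = Rational(-7, 3) (Function('T')(f) = Add(Rational(-1, 3), Mul(Rational(1, 6), -12)) = Add(Rational(-1, 3), -2) = Rational(-7, 3))
Mul(Function('T')(-16), 1719) = Mul(Rational(-7, 3), 1719) = -4011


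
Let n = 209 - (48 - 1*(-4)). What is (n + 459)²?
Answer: 379456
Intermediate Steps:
n = 157 (n = 209 - (48 + 4) = 209 - 1*52 = 209 - 52 = 157)
(n + 459)² = (157 + 459)² = 616² = 379456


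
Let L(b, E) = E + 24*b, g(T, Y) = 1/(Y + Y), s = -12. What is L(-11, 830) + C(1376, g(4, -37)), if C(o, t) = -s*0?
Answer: 566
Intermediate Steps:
g(T, Y) = 1/(2*Y)
C(o, t) = 0 (C(o, t) = -1*(-12)*0 = 12*0 = 0)
L(-11, 830) + C(1376, g(4, -37)) = (830 + 24*(-11)) + 0 = (830 - 264) + 0 = 566 + 0 = 566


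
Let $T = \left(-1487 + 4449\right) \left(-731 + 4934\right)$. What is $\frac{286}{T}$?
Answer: $\frac{143}{6224643} \approx 2.2973 \cdot 10^{-5}$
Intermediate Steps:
$T = 12449286$ ($T = 2962 \cdot 4203 = 12449286$)
$\frac{286}{T} = \frac{286}{12449286} = 286 \cdot \frac{1}{12449286} = \frac{143}{6224643}$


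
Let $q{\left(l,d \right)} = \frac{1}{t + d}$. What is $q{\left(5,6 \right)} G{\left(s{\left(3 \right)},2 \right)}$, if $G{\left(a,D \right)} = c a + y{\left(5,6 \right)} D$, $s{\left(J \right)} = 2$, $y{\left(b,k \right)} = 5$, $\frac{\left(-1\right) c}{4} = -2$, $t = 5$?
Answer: $\frac{26}{11} \approx 2.3636$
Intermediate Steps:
$q{\left(l,d \right)} = \frac{1}{5 + d}$
$c = 8$ ($c = \left(-4\right) \left(-2\right) = 8$)
$G{\left(a,D \right)} = 5 D + 8 a$ ($G{\left(a,D \right)} = 8 a + 5 D = 5 D + 8 a$)
$q{\left(5,6 \right)} G{\left(s{\left(3 \right)},2 \right)} = \frac{5 \cdot 2 + 8 \cdot 2}{5 + 6} = \frac{10 + 16}{11} = \frac{1}{11} \cdot 26 = \frac{26}{11}$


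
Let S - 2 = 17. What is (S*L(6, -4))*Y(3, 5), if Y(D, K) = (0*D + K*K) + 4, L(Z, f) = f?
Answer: -2204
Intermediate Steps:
S = 19 (S = 2 + 17 = 19)
Y(D, K) = 4 + K² (Y(D, K) = (0 + K²) + 4 = K² + 4 = 4 + K²)
(S*L(6, -4))*Y(3, 5) = (19*(-4))*(4 + 5²) = -76*(4 + 25) = -76*29 = -2204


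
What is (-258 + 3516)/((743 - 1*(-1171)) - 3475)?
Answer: -3258/1561 ≈ -2.0871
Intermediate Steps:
(-258 + 3516)/((743 - 1*(-1171)) - 3475) = 3258/((743 + 1171) - 3475) = 3258/(1914 - 3475) = 3258/(-1561) = 3258*(-1/1561) = -3258/1561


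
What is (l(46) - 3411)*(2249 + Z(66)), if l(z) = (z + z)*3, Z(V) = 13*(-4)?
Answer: -6887595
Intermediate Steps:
Z(V) = -52
l(z) = 6*z (l(z) = (2*z)*3 = 6*z)
(l(46) - 3411)*(2249 + Z(66)) = (6*46 - 3411)*(2249 - 52) = (276 - 3411)*2197 = -3135*2197 = -6887595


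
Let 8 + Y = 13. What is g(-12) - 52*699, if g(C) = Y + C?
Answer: -36355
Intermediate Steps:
Y = 5 (Y = -8 + 13 = 5)
g(C) = 5 + C
g(-12) - 52*699 = (5 - 12) - 52*699 = -7 - 36348 = -36355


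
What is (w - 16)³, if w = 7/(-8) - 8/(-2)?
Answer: -1092727/512 ≈ -2134.2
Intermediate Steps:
w = 25/8 (w = 7*(-⅛) - 8*(-½) = -7/8 + 4 = 25/8 ≈ 3.1250)
(w - 16)³ = (25/8 - 16)³ = (-103/8)³ = -1092727/512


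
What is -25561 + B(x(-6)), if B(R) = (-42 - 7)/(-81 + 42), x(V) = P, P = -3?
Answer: -996830/39 ≈ -25560.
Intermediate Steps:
x(V) = -3
B(R) = 49/39 (B(R) = -49/(-39) = -49*(-1/39) = 49/39)
-25561 + B(x(-6)) = -25561 + 49/39 = -996830/39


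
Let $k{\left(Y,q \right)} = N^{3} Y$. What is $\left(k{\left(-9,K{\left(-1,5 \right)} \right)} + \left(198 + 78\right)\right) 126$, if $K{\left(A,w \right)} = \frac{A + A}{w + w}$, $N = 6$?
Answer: $-210168$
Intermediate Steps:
$K{\left(A,w \right)} = \frac{A}{w}$ ($K{\left(A,w \right)} = \frac{2 A}{2 w} = 2 A \frac{1}{2 w} = \frac{A}{w}$)
$k{\left(Y,q \right)} = 216 Y$ ($k{\left(Y,q \right)} = 6^{3} Y = 216 Y$)
$\left(k{\left(-9,K{\left(-1,5 \right)} \right)} + \left(198 + 78\right)\right) 126 = \left(216 \left(-9\right) + \left(198 + 78\right)\right) 126 = \left(-1944 + 276\right) 126 = \left(-1668\right) 126 = -210168$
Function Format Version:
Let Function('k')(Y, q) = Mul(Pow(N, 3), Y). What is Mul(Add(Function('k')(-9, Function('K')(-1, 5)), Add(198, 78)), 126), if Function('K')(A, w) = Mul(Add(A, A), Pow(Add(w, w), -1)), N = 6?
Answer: -210168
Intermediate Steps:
Function('K')(A, w) = Mul(A, Pow(w, -1)) (Function('K')(A, w) = Mul(Mul(2, A), Pow(Mul(2, w), -1)) = Mul(Mul(2, A), Mul(Rational(1, 2), Pow(w, -1))) = Mul(A, Pow(w, -1)))
Function('k')(Y, q) = Mul(216, Y) (Function('k')(Y, q) = Mul(Pow(6, 3), Y) = Mul(216, Y))
Mul(Add(Function('k')(-9, Function('K')(-1, 5)), Add(198, 78)), 126) = Mul(Add(Mul(216, -9), Add(198, 78)), 126) = Mul(Add(-1944, 276), 126) = Mul(-1668, 126) = -210168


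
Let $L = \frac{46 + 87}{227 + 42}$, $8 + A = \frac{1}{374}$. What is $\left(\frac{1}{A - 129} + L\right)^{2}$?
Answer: $\frac{45076654627225}{189964280259009} \approx 0.23729$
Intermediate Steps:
$A = - \frac{2991}{374}$ ($A = -8 + \frac{1}{374} = - \frac{2991}{374} \approx -7.9973$)
$L = \frac{133}{269} \approx 0.49442$
$\left(\frac{1}{A - 129} + L\right)^{2} = \left(\frac{1}{- \frac{2991}{374} - 129} + \frac{133}{269}\right)^{2} = \left(\frac{1}{- \frac{51237}{374}} + \frac{133}{269}\right)^{2} = \left(- \frac{374}{51237} + \frac{133}{269}\right)^{2} = \left(\frac{6713915}{13782753}\right)^{2} = \frac{45076654627225}{189964280259009}$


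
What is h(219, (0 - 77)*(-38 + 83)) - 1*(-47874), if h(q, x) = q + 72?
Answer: 48165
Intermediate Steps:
h(q, x) = 72 + q
h(219, (0 - 77)*(-38 + 83)) - 1*(-47874) = (72 + 219) - 1*(-47874) = 291 + 47874 = 48165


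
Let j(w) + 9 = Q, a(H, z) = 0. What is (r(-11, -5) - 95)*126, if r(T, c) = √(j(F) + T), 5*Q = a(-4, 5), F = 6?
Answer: -11970 + 252*I*√5 ≈ -11970.0 + 563.49*I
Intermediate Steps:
Q = 0 (Q = (⅕)*0 = 0)
j(w) = -9 (j(w) = -9 + 0 = -9)
r(T, c) = √(-9 + T)
(r(-11, -5) - 95)*126 = (√(-9 - 11) - 95)*126 = (√(-20) - 95)*126 = (2*I*√5 - 95)*126 = (-95 + 2*I*√5)*126 = -11970 + 252*I*√5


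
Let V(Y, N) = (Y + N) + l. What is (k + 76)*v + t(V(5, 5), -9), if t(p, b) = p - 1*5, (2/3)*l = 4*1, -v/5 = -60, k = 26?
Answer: 30611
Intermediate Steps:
v = 300 (v = -5*(-60) = 300)
l = 6 (l = 3*(4*1)/2 = (3/2)*4 = 6)
V(Y, N) = 6 + N + Y (V(Y, N) = (Y + N) + 6 = (N + Y) + 6 = 6 + N + Y)
t(p, b) = -5 + p (t(p, b) = p - 5 = -5 + p)
(k + 76)*v + t(V(5, 5), -9) = (26 + 76)*300 + (-5 + (6 + 5 + 5)) = 102*300 + (-5 + 16) = 30600 + 11 = 30611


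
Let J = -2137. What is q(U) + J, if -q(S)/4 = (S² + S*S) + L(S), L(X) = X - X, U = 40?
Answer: -14937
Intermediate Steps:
L(X) = 0
q(S) = -8*S² (q(S) = -4*((S² + S*S) + 0) = -4*((S² + S²) + 0) = -4*(2*S² + 0) = -8*S²)
q(U) + J = -8*40² - 2137 = -8*1600 - 2137 = -12800 - 2137 = -14937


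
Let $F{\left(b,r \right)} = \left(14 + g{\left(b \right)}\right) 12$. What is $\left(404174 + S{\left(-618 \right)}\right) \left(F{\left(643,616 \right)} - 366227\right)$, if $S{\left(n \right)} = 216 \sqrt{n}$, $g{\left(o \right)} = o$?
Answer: $-144832923682 - 77402088 i \sqrt{618} \approx -1.4483 \cdot 10^{11} - 1.9242 \cdot 10^{9} i$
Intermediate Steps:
$F{\left(b,r \right)} = 168 + 12 b$ ($F{\left(b,r \right)} = \left(14 + b\right) 12 = 168 + 12 b$)
$\left(404174 + S{\left(-618 \right)}\right) \left(F{\left(643,616 \right)} - 366227\right) = \left(404174 + 216 \sqrt{-618}\right) \left(\left(168 + 12 \cdot 643\right) - 366227\right) = \left(404174 + 216 i \sqrt{618}\right) \left(\left(168 + 7716\right) - 366227\right) = \left(404174 + 216 i \sqrt{618}\right) \left(7884 - 366227\right) = \left(404174 + 216 i \sqrt{618}\right) \left(-358343\right) = -144832923682 - 77402088 i \sqrt{618}$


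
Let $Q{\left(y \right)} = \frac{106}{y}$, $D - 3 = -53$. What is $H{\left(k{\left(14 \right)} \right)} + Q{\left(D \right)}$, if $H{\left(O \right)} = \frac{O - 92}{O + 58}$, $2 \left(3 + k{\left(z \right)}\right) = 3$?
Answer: $- \frac{10664}{2825} \approx -3.7749$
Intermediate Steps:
$k{\left(z \right)} = - \frac{3}{2}$ ($k{\left(z \right)} = -3 + \frac{1}{2} \cdot 3 = -3 + \frac{3}{2} = - \frac{3}{2}$)
$D = -50$ ($D = 3 - 53 = -50$)
$H{\left(O \right)} = \frac{-92 + O}{58 + O}$
$H{\left(k{\left(14 \right)} \right)} + Q{\left(D \right)} = \frac{-92 - \frac{3}{2}}{58 - \frac{3}{2}} + \frac{106}{-50} = \frac{1}{\frac{113}{2}} \left(- \frac{187}{2}\right) + 106 \left(- \frac{1}{50}\right) = \frac{2}{113} \left(- \frac{187}{2}\right) - \frac{53}{25} = - \frac{187}{113} - \frac{53}{25} = - \frac{10664}{2825}$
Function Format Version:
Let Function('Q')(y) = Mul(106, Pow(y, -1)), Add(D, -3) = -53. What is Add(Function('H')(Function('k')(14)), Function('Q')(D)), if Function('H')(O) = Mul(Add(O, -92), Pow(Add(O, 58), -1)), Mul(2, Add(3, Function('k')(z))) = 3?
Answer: Rational(-10664, 2825) ≈ -3.7749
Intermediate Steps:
Function('k')(z) = Rational(-3, 2) (Function('k')(z) = Add(-3, Mul(Rational(1, 2), 3)) = Add(-3, Rational(3, 2)) = Rational(-3, 2))
D = -50 (D = Add(3, -53) = -50)
Function('H')(O) = Mul(Pow(Add(58, O), -1), Add(-92, O)) (Function('H')(O) = Mul(Add(-92, O), Pow(Add(58, O), -1)) = Mul(Pow(Add(58, O), -1), Add(-92, O)))
Add(Function('H')(Function('k')(14)), Function('Q')(D)) = Add(Mul(Pow(Add(58, Rational(-3, 2)), -1), Add(-92, Rational(-3, 2))), Mul(106, Pow(-50, -1))) = Add(Mul(Pow(Rational(113, 2), -1), Rational(-187, 2)), Mul(106, Rational(-1, 50))) = Add(Mul(Rational(2, 113), Rational(-187, 2)), Rational(-53, 25)) = Add(Rational(-187, 113), Rational(-53, 25)) = Rational(-10664, 2825)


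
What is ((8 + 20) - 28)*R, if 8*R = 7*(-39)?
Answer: 0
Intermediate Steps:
R = -273/8 (R = (7*(-39))/8 = (⅛)*(-273) = -273/8 ≈ -34.125)
((8 + 20) - 28)*R = ((8 + 20) - 28)*(-273/8) = (28 - 28)*(-273/8) = 0*(-273/8) = 0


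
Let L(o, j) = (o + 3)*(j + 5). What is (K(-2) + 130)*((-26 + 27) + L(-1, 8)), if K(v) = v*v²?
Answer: 3294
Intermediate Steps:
K(v) = v³
L(o, j) = (3 + o)*(5 + j)
(K(-2) + 130)*((-26 + 27) + L(-1, 8)) = ((-2)³ + 130)*((-26 + 27) + (15 + 3*8 + 5*(-1) + 8*(-1))) = (-8 + 130)*(1 + (15 + 24 - 5 - 8)) = 122*(1 + 26) = 122*27 = 3294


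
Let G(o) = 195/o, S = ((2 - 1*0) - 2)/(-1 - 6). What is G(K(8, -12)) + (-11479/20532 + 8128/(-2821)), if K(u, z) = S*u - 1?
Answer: -11493816895/57920772 ≈ -198.44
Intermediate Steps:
S = 0 (S = ((2 + 0) - 2)/(-7) = (2 - 2)*(-1/7) = 0*(-1/7) = 0)
K(u, z) = -1 (K(u, z) = 0*u - 1 = 0 - 1 = -1)
G(K(8, -12)) + (-11479/20532 + 8128/(-2821)) = 195/(-1) + (-11479/20532 + 8128/(-2821)) = 195*(-1) + (-11479*1/20532 + 8128*(-1/2821)) = -195 + (-11479/20532 - 8128/2821) = -195 - 199266355/57920772 = -11493816895/57920772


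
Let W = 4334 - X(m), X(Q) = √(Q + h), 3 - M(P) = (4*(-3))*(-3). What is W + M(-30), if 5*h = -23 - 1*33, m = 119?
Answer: 4301 - 7*√55/5 ≈ 4290.6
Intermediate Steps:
h = -56/5 (h = (-23 - 1*33)/5 = (-23 - 33)/5 = (⅕)*(-56) = -56/5 ≈ -11.200)
M(P) = -33 (M(P) = 3 - 4*(-3)*(-3) = 3 - (-12)*(-3) = 3 - 1*36 = 3 - 36 = -33)
X(Q) = √(-56/5 + Q) (X(Q) = √(Q - 56/5) = √(-56/5 + Q))
W = 4334 - 7*√55/5 (W = 4334 - √(-280 + 25*119)/5 = 4334 - √(-280 + 2975)/5 = 4334 - √2695/5 = 4334 - 7*√55/5 ≈ 4323.6)
W + M(-30) = (4334 - 7*√55/5) - 33 = 4301 - 7*√55/5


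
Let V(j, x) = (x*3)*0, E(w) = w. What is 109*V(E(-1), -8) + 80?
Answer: 80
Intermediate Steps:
V(j, x) = 0 (V(j, x) = (3*x)*0 = 0)
109*V(E(-1), -8) + 80 = 109*0 + 80 = 0 + 80 = 80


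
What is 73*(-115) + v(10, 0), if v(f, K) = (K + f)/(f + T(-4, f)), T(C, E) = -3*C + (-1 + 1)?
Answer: -92340/11 ≈ -8394.5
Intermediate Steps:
T(C, E) = -3*C (T(C, E) = -3*C + 0 = -3*C)
v(f, K) = (K + f)/(12 + f) (v(f, K) = (K + f)/(f - 3*(-4)) = (K + f)/(f + 12) = (K + f)/(12 + f))
73*(-115) + v(10, 0) = 73*(-115) + (0 + 10)/(12 + 10) = -8395 + 10/22 = -8395 + (1/22)*10 = -8395 + 5/11 = -92340/11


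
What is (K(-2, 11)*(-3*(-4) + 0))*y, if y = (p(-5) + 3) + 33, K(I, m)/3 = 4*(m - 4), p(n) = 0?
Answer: 36288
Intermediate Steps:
K(I, m) = -48 + 12*m (K(I, m) = 3*(4*(m - 4)) = 3*(4*(-4 + m)) = 3*(-16 + 4*m) = -48 + 12*m)
y = 36 (y = (0 + 3) + 33 = 3 + 33 = 36)
(K(-2, 11)*(-3*(-4) + 0))*y = ((-48 + 12*11)*(-3*(-4) + 0))*36 = ((-48 + 132)*(12 + 0))*36 = (84*12)*36 = 1008*36 = 36288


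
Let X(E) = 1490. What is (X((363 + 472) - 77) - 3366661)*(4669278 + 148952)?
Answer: -16214167867330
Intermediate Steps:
(X((363 + 472) - 77) - 3366661)*(4669278 + 148952) = (1490 - 3366661)*(4669278 + 148952) = -3365171*4818230 = -16214167867330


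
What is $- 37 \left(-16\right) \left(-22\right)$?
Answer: $-13024$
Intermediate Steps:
$- 37 \left(-16\right) \left(-22\right) = - \left(-592\right) \left(-22\right) = \left(-1\right) 13024 = -13024$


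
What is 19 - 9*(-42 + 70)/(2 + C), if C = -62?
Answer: 116/5 ≈ 23.200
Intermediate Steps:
19 - 9*(-42 + 70)/(2 + C) = 19 - 9*(-42 + 70)/(2 - 62) = 19 - 252/(-60) = 19 - 252*(-1)/60 = 19 - 9*(-7/15) = 19 + 21/5 = 116/5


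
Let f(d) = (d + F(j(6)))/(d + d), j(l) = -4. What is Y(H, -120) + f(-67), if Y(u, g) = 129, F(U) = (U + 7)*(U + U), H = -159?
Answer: 17377/134 ≈ 129.68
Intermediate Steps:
F(U) = 2*U*(7 + U) (F(U) = (7 + U)*(2*U) = 2*U*(7 + U))
f(d) = (-24 + d)/(2*d) (f(d) = (d + 2*(-4)*(7 - 4))/(d + d) = (d + 2*(-4)*3)/((2*d)) = (d - 24)*(1/(2*d)) = (-24 + d)*(1/(2*d)) = (-24 + d)/(2*d))
Y(H, -120) + f(-67) = 129 + (½)*(-24 - 67)/(-67) = 129 + (½)*(-1/67)*(-91) = 129 + 91/134 = 17377/134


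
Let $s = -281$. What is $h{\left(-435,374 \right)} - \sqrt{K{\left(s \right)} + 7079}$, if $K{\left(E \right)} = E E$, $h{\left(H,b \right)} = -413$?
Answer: $-413 - 6 \sqrt{2390} \approx -706.33$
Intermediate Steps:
$K{\left(E \right)} = E^{2}$
$h{\left(-435,374 \right)} - \sqrt{K{\left(s \right)} + 7079} = -413 - \sqrt{\left(-281\right)^{2} + 7079} = -413 - \sqrt{78961 + 7079} = -413 - \sqrt{86040} = -413 - 6 \sqrt{2390}$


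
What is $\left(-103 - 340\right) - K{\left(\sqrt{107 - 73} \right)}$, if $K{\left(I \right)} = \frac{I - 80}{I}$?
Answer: $-444 + \frac{40 \sqrt{34}}{17} \approx -430.28$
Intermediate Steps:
$K{\left(I \right)} = \frac{-80 + I}{I}$
$\left(-103 - 340\right) - K{\left(\sqrt{107 - 73} \right)} = \left(-103 - 340\right) - \frac{-80 + \sqrt{107 - 73}}{\sqrt{107 - 73}} = \left(-103 - 340\right) - \frac{-80 + \sqrt{34}}{\sqrt{34}} = -443 - \frac{\sqrt{34}}{34} \left(-80 + \sqrt{34}\right) = -443 - \frac{\sqrt{34} \left(-80 + \sqrt{34}\right)}{34}$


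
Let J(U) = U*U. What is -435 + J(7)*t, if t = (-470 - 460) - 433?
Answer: -67222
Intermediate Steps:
t = -1363 (t = -930 - 433 = -1363)
J(U) = U²
-435 + J(7)*t = -435 + 7²*(-1363) = -435 + 49*(-1363) = -435 - 66787 = -67222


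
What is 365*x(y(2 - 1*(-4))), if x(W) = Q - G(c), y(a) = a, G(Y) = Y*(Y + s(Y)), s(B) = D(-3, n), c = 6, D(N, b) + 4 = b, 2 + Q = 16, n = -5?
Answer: 11680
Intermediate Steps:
Q = 14 (Q = -2 + 16 = 14)
D(N, b) = -4 + b
s(B) = -9 (s(B) = -4 - 5 = -9)
G(Y) = Y*(-9 + Y) (G(Y) = Y*(Y - 9) = Y*(-9 + Y))
x(W) = 32 (x(W) = 14 - 6*(-9 + 6) = 14 - 6*(-3) = 14 - 1*(-18) = 14 + 18 = 32)
365*x(y(2 - 1*(-4))) = 365*32 = 11680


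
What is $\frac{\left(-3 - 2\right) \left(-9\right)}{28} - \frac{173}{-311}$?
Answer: $\frac{18839}{8708} \approx 2.1634$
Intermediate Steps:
$\frac{\left(-3 - 2\right) \left(-9\right)}{28} - \frac{173}{-311} = \left(-5\right) \left(-9\right) \frac{1}{28} - - \frac{173}{311} = 45 \cdot \frac{1}{28} + \frac{173}{311} = \frac{45}{28} + \frac{173}{311} = \frac{18839}{8708}$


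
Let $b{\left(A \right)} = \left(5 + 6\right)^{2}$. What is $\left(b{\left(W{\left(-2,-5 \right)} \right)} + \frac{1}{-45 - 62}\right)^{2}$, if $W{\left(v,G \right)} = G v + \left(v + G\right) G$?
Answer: $\frac{167598916}{11449} \approx 14639.0$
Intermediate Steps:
$W{\left(v,G \right)} = G v + G \left(G + v\right)$ ($W{\left(v,G \right)} = G v + \left(G + v\right) G = G v + G \left(G + v\right)$)
$b{\left(A \right)} = 121$ ($b{\left(A \right)} = 11^{2} = 121$)
$\left(b{\left(W{\left(-2,-5 \right)} \right)} + \frac{1}{-45 - 62}\right)^{2} = \left(121 + \frac{1}{-45 - 62}\right)^{2} = \left(121 + \frac{1}{-107}\right)^{2} = \left(121 - \frac{1}{107}\right)^{2} = \left(\frac{12946}{107}\right)^{2} = \frac{167598916}{11449}$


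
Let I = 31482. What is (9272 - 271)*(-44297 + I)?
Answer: -115347815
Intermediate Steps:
(9272 - 271)*(-44297 + I) = (9272 - 271)*(-44297 + 31482) = 9001*(-12815) = -115347815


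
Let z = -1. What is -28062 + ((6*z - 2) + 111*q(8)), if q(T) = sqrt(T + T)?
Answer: -27626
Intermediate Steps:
q(T) = sqrt(2)*sqrt(T) (q(T) = sqrt(2*T) = sqrt(2)*sqrt(T))
-28062 + ((6*z - 2) + 111*q(8)) = -28062 + ((6*(-1) - 2) + 111*(sqrt(2)*sqrt(8))) = -28062 + ((-6 - 2) + 111*(sqrt(2)*(2*sqrt(2)))) = -28062 + (-8 + 111*4) = -28062 + (-8 + 444) = -28062 + 436 = -27626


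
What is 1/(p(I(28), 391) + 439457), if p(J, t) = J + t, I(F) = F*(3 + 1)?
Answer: 1/439960 ≈ 2.2729e-6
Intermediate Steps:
I(F) = 4*F (I(F) = F*4 = 4*F)
1/(p(I(28), 391) + 439457) = 1/((4*28 + 391) + 439457) = 1/((112 + 391) + 439457) = 1/(503 + 439457) = 1/439960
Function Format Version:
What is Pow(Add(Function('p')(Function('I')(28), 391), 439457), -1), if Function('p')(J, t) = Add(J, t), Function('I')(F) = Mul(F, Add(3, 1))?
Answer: Rational(1, 439960) ≈ 2.2729e-6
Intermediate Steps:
Function('I')(F) = Mul(4, F) (Function('I')(F) = Mul(F, 4) = Mul(4, F))
Pow(Add(Function('p')(Function('I')(28), 391), 439457), -1) = Pow(Add(Add(Mul(4, 28), 391), 439457), -1) = Pow(Add(Add(112, 391), 439457), -1) = Pow(Add(503, 439457), -1) = Pow(439960, -1) = Rational(1, 439960)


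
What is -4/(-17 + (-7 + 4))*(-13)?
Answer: -13/5 ≈ -2.6000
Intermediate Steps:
-4/(-17 + (-7 + 4))*(-13) = -4/(-17 - 3)*(-13) = -4/(-20)*(-13) = -4*(-1/20)*(-13) = (⅕)*(-13) = -13/5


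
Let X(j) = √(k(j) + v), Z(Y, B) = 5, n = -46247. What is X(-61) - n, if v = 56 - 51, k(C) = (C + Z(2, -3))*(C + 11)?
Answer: 46247 + √2805 ≈ 46300.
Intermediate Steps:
k(C) = (5 + C)*(11 + C) (k(C) = (C + 5)*(C + 11) = (5 + C)*(11 + C))
v = 5
X(j) = √(60 + j² + 16*j) (X(j) = √((55 + j² + 16*j) + 5) = √(60 + j² + 16*j))
X(-61) - n = √(60 + (-61)² + 16*(-61)) - 1*(-46247) = √(60 + 3721 - 976) + 46247 = √2805 + 46247 = 46247 + √2805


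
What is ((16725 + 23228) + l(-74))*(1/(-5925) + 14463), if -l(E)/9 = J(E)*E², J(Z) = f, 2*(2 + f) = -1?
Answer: 13981971665662/5925 ≈ 2.3598e+9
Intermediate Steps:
f = -5/2 (f = -2 + (½)*(-1) = -2 - ½ = -5/2 ≈ -2.5000)
J(Z) = -5/2
l(E) = 45*E²/2 (l(E) = -(-45)*E²/2 = 45*E²/2)
((16725 + 23228) + l(-74))*(1/(-5925) + 14463) = ((16725 + 23228) + (45/2)*(-74)²)*(1/(-5925) + 14463) = (39953 + (45/2)*5476)*(-1/5925 + 14463) = (39953 + 123210)*(85693274/5925) = 163163*(85693274/5925) = 13981971665662/5925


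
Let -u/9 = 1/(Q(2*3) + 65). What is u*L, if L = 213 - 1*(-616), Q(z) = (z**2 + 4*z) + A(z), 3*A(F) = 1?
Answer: -22383/376 ≈ -59.529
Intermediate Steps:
A(F) = 1/3 (A(F) = (1/3)*1 = 1/3)
Q(z) = 1/3 + z**2 + 4*z (Q(z) = (z**2 + 4*z) + 1/3 = 1/3 + z**2 + 4*z)
L = 829 (L = 213 + 616 = 829)
u = -27/376 (u = -9/((1/3 + (2*3)**2 + 4*(2*3)) + 65) = -9/((1/3 + 6**2 + 4*6) + 65) = -9/((1/3 + 36 + 24) + 65) = -9/(181/3 + 65) = -9/376/3 = -9*3/376 = -27/376 ≈ -0.071808)
u*L = -27/376*829 = -22383/376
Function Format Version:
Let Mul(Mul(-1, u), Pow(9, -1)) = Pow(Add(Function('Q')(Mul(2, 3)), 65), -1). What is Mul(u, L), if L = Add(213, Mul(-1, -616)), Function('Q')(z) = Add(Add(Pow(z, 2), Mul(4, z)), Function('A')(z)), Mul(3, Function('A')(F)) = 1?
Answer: Rational(-22383, 376) ≈ -59.529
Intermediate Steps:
Function('A')(F) = Rational(1, 3) (Function('A')(F) = Mul(Rational(1, 3), 1) = Rational(1, 3))
Function('Q')(z) = Add(Rational(1, 3), Pow(z, 2), Mul(4, z)) (Function('Q')(z) = Add(Add(Pow(z, 2), Mul(4, z)), Rational(1, 3)) = Add(Rational(1, 3), Pow(z, 2), Mul(4, z)))
L = 829 (L = Add(213, 616) = 829)
u = Rational(-27, 376) (u = Mul(-9, Pow(Add(Add(Rational(1, 3), Pow(Mul(2, 3), 2), Mul(4, Mul(2, 3))), 65), -1)) = Mul(-9, Pow(Add(Add(Rational(1, 3), Pow(6, 2), Mul(4, 6)), 65), -1)) = Mul(-9, Pow(Add(Add(Rational(1, 3), 36, 24), 65), -1)) = Mul(-9, Pow(Add(Rational(181, 3), 65), -1)) = Mul(-9, Pow(Rational(376, 3), -1)) = Mul(-9, Rational(3, 376)) = Rational(-27, 376) ≈ -0.071808)
Mul(u, L) = Mul(Rational(-27, 376), 829) = Rational(-22383, 376)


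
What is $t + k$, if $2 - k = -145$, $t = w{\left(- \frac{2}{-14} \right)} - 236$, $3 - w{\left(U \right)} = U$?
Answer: $- \frac{603}{7} \approx -86.143$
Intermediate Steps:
$w{\left(U \right)} = 3 - U$
$t = - \frac{1632}{7}$ ($t = \left(3 - - \frac{2}{-14}\right) - 236 = \left(3 - \left(-2\right) \left(- \frac{1}{14}\right)\right) - 236 = \left(3 - \frac{1}{7}\right) - 236 = \frac{20}{7} - 236 = - \frac{1632}{7} \approx -233.14$)
$k = 147$ ($k = 2 - -145 = 2 + 145 = 147$)
$t + k = - \frac{1632}{7} + 147 = - \frac{603}{7}$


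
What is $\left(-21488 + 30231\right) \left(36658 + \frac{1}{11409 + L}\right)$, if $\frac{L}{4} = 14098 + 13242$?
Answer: $\frac{38706572476229}{120769} \approx 3.205 \cdot 10^{8}$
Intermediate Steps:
$L = 109360$ ($L = 4 \left(14098 + 13242\right) = 4 \cdot 27340 = 109360$)
$\left(-21488 + 30231\right) \left(36658 + \frac{1}{11409 + L}\right) = \left(-21488 + 30231\right) \left(36658 + \frac{1}{11409 + 109360}\right) = 8743 \left(36658 + \frac{1}{120769}\right) = 8743 \cdot \frac{4427150003}{120769} = \frac{38706572476229}{120769}$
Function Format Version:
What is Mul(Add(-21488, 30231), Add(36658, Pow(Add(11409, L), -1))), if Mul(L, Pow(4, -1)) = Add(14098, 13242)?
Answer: Rational(38706572476229, 120769) ≈ 3.2050e+8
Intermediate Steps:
L = 109360 (L = Mul(4, Add(14098, 13242)) = Mul(4, 27340) = 109360)
Mul(Add(-21488, 30231), Add(36658, Pow(Add(11409, L), -1))) = Mul(Add(-21488, 30231), Add(36658, Pow(Add(11409, 109360), -1))) = Mul(8743, Add(36658, Pow(120769, -1))) = Mul(8743, Add(36658, Rational(1, 120769))) = Mul(8743, Rational(4427150003, 120769)) = Rational(38706572476229, 120769)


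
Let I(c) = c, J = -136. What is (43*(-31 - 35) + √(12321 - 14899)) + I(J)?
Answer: -2974 + I*√2578 ≈ -2974.0 + 50.774*I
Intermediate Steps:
(43*(-31 - 35) + √(12321 - 14899)) + I(J) = (43*(-31 - 35) + √(12321 - 14899)) - 136 = (43*(-66) + √(-2578)) - 136 = (-2838 + I*√2578) - 136 = -2974 + I*√2578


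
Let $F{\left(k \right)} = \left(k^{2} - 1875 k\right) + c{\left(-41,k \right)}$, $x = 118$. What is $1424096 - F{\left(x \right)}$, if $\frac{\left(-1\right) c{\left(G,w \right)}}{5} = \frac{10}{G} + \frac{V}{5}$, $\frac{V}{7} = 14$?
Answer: $\frac{66892270}{41} \approx 1.6315 \cdot 10^{6}$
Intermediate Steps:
$V = 98$ ($V = 7 \cdot 14 = 98$)
$c{\left(G,w \right)} = -98 - \frac{50}{G}$ ($c{\left(G,w \right)} = - 5 \left(\frac{10}{G} + \frac{98}{5}\right) = - 5 \left(\frac{98}{5} + \frac{10}{G}\right) = -98 - \frac{50}{G}$)
$F{\left(k \right)} = - \frac{3968}{41} + k^{2} - 1875 k$ ($F{\left(k \right)} = \left(k^{2} - 1875 k\right) - \left(98 + \frac{50}{-41}\right) = \left(k^{2} - 1875 k\right) - \frac{3968}{41} = - \frac{3968}{41} + k^{2} - 1875 k$)
$1424096 - F{\left(x \right)} = 1424096 - \left(- \frac{3968}{41} + 118^{2} - 221250\right) = 1424096 - \left(- \frac{3968}{41} + 13924 - 221250\right) = 1424096 - - \frac{8504334}{41} = 1424096 + \frac{8504334}{41} = \frac{66892270}{41}$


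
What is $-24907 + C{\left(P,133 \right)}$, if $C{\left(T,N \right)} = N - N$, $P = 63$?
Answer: $-24907$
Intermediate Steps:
$C{\left(T,N \right)} = 0$
$-24907 + C{\left(P,133 \right)} = -24907 + 0 = -24907$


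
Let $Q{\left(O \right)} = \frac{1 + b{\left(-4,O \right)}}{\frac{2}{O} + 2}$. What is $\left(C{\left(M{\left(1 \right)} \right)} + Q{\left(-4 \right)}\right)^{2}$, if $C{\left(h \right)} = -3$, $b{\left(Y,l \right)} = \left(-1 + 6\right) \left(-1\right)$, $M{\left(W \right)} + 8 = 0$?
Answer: $\frac{289}{9} \approx 32.111$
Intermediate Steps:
$M{\left(W \right)} = -8$ ($M{\left(W \right)} = -8 + 0 = -8$)
$b{\left(Y,l \right)} = -5$ ($b{\left(Y,l \right)} = 5 \left(-1\right) = -5$)
$Q{\left(O \right)} = - \frac{4}{2 + \frac{2}{O}}$ ($Q{\left(O \right)} = \frac{1 - 5}{\frac{2}{O} + 2} = - \frac{4}{2 + \frac{2}{O}}$)
$\left(C{\left(M{\left(1 \right)} \right)} + Q{\left(-4 \right)}\right)^{2} = \left(-3 - - \frac{8}{1 - 4}\right)^{2} = \left(-3 - - \frac{8}{-3}\right)^{2} = \left(-3 - \left(-8\right) \left(- \frac{1}{3}\right)\right)^{2} = \left(-3 - \frac{8}{3}\right)^{2} = \left(- \frac{17}{3}\right)^{2} = \frac{289}{9}$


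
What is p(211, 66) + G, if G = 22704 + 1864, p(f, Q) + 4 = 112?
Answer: 24676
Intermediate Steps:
p(f, Q) = 108 (p(f, Q) = -4 + 112 = 108)
G = 24568
p(211, 66) + G = 108 + 24568 = 24676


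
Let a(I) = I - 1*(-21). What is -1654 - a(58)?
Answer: -1733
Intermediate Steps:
a(I) = 21 + I (a(I) = I + 21 = 21 + I)
-1654 - a(58) = -1654 - (21 + 58) = -1654 - 1*79 = -1654 - 79 = -1733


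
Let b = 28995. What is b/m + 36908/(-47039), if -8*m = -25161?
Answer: 3327508084/394516093 ≈ 8.4344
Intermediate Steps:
m = 25161/8 (m = -⅛*(-25161) = 25161/8 ≈ 3145.1)
b/m + 36908/(-47039) = 28995/(25161/8) + 36908/(-47039) = 28995*(8/25161) + 36908*(-1/47039) = 77320/8387 - 36908/47039 = 3327508084/394516093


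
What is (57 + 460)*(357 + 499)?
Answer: 442552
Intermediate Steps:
(57 + 460)*(357 + 499) = 517*856 = 442552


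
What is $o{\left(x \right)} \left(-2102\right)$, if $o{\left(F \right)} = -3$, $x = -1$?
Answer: $6306$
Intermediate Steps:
$o{\left(x \right)} \left(-2102\right) = \left(-3\right) \left(-2102\right) = 6306$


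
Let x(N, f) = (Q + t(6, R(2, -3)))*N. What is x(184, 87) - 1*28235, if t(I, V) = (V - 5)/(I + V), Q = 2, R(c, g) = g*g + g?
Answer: -83555/3 ≈ -27852.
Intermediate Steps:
R(c, g) = g + g**2 (R(c, g) = g**2 + g = g + g**2)
t(I, V) = (-5 + V)/(I + V)
x(N, f) = 25*N/12 (x(N, f) = (2 + (-5 - 3*(1 - 3))/(6 - 3*(1 - 3)))*N = (2 + (-5 - 3*(-2))/(6 - 3*(-2)))*N = (2 + (-5 + 6)/(6 + 6))*N = (2 + 1/12)*N = 25*N/12)
x(184, 87) - 1*28235 = (25/12)*184 - 1*28235 = 1150/3 - 28235 = -83555/3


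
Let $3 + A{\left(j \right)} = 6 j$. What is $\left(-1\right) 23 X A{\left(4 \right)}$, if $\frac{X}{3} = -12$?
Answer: $17388$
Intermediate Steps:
$A{\left(j \right)} = -3 + 6 j$
$X = -36$ ($X = 3 \left(-12\right) = -36$)
$\left(-1\right) 23 X A{\left(4 \right)} = \left(-1\right) 23 \left(-36\right) \left(-3 + 6 \cdot 4\right) = \left(-23\right) \left(-36\right) \left(-3 + 24\right) = 828 \cdot 21 = 17388$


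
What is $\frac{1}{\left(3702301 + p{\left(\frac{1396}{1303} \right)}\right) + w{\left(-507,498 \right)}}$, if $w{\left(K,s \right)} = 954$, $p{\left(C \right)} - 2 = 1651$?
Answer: $\frac{1}{3704908} \approx 2.6991 \cdot 10^{-7}$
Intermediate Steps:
$p{\left(C \right)} = 1653$ ($p{\left(C \right)} = 2 + 1651 = 1653$)
$\frac{1}{\left(3702301 + p{\left(\frac{1396}{1303} \right)}\right) + w{\left(-507,498 \right)}} = \frac{1}{\left(3702301 + 1653\right) + 954} = \frac{1}{3703954 + 954} = \frac{1}{3704908}$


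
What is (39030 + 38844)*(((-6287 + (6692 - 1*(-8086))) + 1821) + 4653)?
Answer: 1165384410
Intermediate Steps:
(39030 + 38844)*(((-6287 + (6692 - 1*(-8086))) + 1821) + 4653) = 77874*(((-6287 + (6692 + 8086)) + 1821) + 4653) = 77874*(((-6287 + 14778) + 1821) + 4653) = 77874*((8491 + 1821) + 4653) = 77874*(10312 + 4653) = 77874*14965 = 1165384410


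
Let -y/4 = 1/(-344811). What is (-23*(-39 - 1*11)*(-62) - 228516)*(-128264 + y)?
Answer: 13259913691789600/344811 ≈ 3.8456e+10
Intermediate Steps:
y = 4/344811 (y = -4/(-344811) = -4*(-1/344811) = 4/344811 ≈ 1.1601e-5)
(-23*(-39 - 1*11)*(-62) - 228516)*(-128264 + y) = (-23*(-39 - 1*11)*(-62) - 228516)*(-128264 + 4/344811) = (-23*(-39 - 11)*(-62) - 228516)*(-44226838100/344811) = (-23*(-50)*(-62) - 228516)*(-44226838100/344811) = (1150*(-62) - 228516)*(-44226838100/344811) = (-71300 - 228516)*(-44226838100/344811) = -299816*(-44226838100/344811) = 13259913691789600/344811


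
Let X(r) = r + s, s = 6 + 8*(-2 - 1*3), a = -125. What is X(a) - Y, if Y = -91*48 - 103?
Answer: 4312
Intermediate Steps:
s = -34 (s = 6 + 8*(-2 - 3) = 6 + 8*(-5) = 6 - 40 = -34)
X(r) = -34 + r (X(r) = r - 34 = -34 + r)
Y = -4471 (Y = -4368 - 103 = -4471)
X(a) - Y = (-34 - 125) - 1*(-4471) = -159 + 4471 = 4312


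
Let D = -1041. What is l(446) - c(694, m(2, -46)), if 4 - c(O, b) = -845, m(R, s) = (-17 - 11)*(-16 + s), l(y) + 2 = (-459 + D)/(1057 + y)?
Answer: -426851/501 ≈ -852.00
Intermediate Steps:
l(y) = -2 - 1500/(1057 + y) (l(y) = -2 + (-459 - 1041)/(1057 + y) = -2 - 1500/(1057 + y))
m(R, s) = 448 - 28*s (m(R, s) = -28*(-16 + s) = 448 - 28*s)
c(O, b) = 849 (c(O, b) = 4 - 1*(-845) = 4 + 845 = 849)
l(446) - c(694, m(2, -46)) = 2*(-1807 - 1*446)/(1057 + 446) - 1*849 = 2*(-1807 - 446)/1503 - 849 = 2*(1/1503)*(-2253) - 849 = -1502/501 - 849 = -426851/501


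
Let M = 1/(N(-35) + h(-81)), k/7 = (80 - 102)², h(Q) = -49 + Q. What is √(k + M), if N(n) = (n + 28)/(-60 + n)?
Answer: √516159438227/12343 ≈ 58.206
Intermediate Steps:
N(n) = (28 + n)/(-60 + n)
k = 3388 (k = 7*(80 - 102)² = 7*(-22)² = 7*484 = 3388)
M = -95/12343 (M = 1/((28 - 35)/(-60 - 35) + (-49 - 81)) = 1/(-7/(-95) - 130) = 1/(-1/95*(-7) - 130) = 1/(7/95 - 130) = 1/(-12343/95) = -95/12343 ≈ -0.0076967)
√(k + M) = √(3388 - 95/12343) = √(41817989/12343) = √516159438227/12343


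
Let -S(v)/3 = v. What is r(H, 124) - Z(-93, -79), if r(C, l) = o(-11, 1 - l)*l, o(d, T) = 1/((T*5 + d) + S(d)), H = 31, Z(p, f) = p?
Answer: 55025/593 ≈ 92.791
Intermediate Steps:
S(v) = -3*v
o(d, T) = 1/(-2*d + 5*T) (o(d, T) = 1/((T*5 + d) - 3*d) = 1/((5*T + d) - 3*d) = 1/((d + 5*T) - 3*d) = 1/(-2*d + 5*T))
r(C, l) = l/(27 - 5*l) (r(C, l) = l/(-2*(-11) + 5*(1 - l)) = l/(22 + (5 - 5*l)) = l/(27 - 5*l))
r(H, 124) - Z(-93, -79) = -1*124/(-27 + 5*124) - 1*(-93) = -1*124/(-27 + 620) + 93 = -1*124/593 + 93 = -1*124*1/593 + 93 = -124/593 + 93 = 55025/593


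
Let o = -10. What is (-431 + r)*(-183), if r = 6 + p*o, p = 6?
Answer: 88755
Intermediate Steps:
r = -54 (r = 6 + 6*(-10) = 6 - 60 = -54)
(-431 + r)*(-183) = (-431 - 54)*(-183) = -485*(-183) = 88755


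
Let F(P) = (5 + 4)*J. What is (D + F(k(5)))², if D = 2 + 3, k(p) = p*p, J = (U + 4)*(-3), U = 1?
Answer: 16900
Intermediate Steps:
J = -15 (J = (1 + 4)*(-3) = 5*(-3) = -15)
k(p) = p²
F(P) = -135 (F(P) = (5 + 4)*(-15) = 9*(-15) = -135)
D = 5
(D + F(k(5)))² = (5 - 135)² = (-130)² = 16900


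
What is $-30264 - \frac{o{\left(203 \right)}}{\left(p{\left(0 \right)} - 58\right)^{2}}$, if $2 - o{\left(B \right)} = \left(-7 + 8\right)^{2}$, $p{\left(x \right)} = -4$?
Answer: $- \frac{116334817}{3844} \approx -30264.0$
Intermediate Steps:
$o{\left(B \right)} = 1$ ($o{\left(B \right)} = 2 - \left(-7 + 8\right)^{2} = 2 - 1^{2} = 2 - 1 = 1$)
$-30264 - \frac{o{\left(203 \right)}}{\left(p{\left(0 \right)} - 58\right)^{2}} = -30264 - 1 \frac{1}{\left(-4 - 58\right)^{2}} = -30264 - 1 \frac{1}{\left(-62\right)^{2}} = -30264 - 1 \cdot \frac{1}{3844} = -30264 - \frac{1}{3844} = - \frac{116334817}{3844}$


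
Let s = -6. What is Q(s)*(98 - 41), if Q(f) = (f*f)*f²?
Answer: 73872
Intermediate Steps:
Q(f) = f⁴ (Q(f) = f²*f² = f⁴)
Q(s)*(98 - 41) = (-6)⁴*(98 - 41) = 1296*57 = 73872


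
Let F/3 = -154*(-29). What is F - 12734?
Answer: 664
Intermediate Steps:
F = 13398 (F = 3*(-154*(-29)) = 3*4466 = 13398)
F - 12734 = 13398 - 12734 = 664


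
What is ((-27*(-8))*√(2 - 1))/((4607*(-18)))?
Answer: -12/4607 ≈ -0.0026047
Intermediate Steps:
((-27*(-8))*√(2 - 1))/((4607*(-18))) = (216*√1)/(-82926) = (216*1)*(-1/82926) = 216*(-1/82926) = -12/4607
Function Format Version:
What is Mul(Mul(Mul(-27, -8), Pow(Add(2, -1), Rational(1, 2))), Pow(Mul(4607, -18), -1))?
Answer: Rational(-12, 4607) ≈ -0.0026047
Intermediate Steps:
Mul(Mul(Mul(-27, -8), Pow(Add(2, -1), Rational(1, 2))), Pow(Mul(4607, -18), -1)) = Mul(Mul(216, Pow(1, Rational(1, 2))), Pow(-82926, -1)) = Mul(Mul(216, 1), Rational(-1, 82926)) = Mul(216, Rational(-1, 82926)) = Rational(-12, 4607)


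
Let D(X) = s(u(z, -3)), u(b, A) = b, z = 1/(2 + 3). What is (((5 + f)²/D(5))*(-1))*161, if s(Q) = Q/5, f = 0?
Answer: -100625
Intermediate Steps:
z = ⅕ (z = 1/5 = ⅕ ≈ 0.20000)
s(Q) = Q/5 (s(Q) = Q*(⅕) = Q/5)
D(X) = 1/25 (D(X) = (⅕)*(⅕) = 1/25)
(((5 + f)²/D(5))*(-1))*161 = (((5 + 0)²/(1/25))*(-1))*161 = ((5²*25)*(-1))*161 = ((25*25)*(-1))*161 = (625*(-1))*161 = -625*161 = -100625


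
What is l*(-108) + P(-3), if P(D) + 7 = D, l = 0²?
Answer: -10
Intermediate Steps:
l = 0
P(D) = -7 + D
l*(-108) + P(-3) = 0*(-108) + (-7 - 3) = 0 - 10 = -10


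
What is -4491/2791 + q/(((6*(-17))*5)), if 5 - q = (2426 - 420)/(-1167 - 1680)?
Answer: -6566125901/4052448270 ≈ -1.6203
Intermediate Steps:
q = 16241/2847 (q = 5 - (2426 - 420)/(-1167 - 1680) = 5 - 2006/(-2847) = 5 - 2006*(-1)/2847 = 5 - 1*(-2006/2847) = 5 + 2006/2847 = 16241/2847 ≈ 5.7046)
-4491/2791 + q/(((6*(-17))*5)) = -4491/2791 + 16241/(2847*(((6*(-17))*5))) = -4491*1/2791 + 16241/(2847*((-102*5))) = -4491/2791 + (16241/2847)/(-510) = -4491/2791 + (16241/2847)*(-1/510) = -4491/2791 - 16241/1451970 = -6566125901/4052448270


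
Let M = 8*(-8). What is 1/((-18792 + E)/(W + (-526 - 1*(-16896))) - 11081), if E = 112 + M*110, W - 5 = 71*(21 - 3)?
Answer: -17653/195638613 ≈ -9.0233e-5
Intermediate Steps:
W = 1283 (W = 5 + 71*(21 - 3) = 5 + 71*18 = 5 + 1278 = 1283)
M = -64
E = -6928 (E = 112 - 64*110 = 112 - 7040 = -6928)
1/((-18792 + E)/(W + (-526 - 1*(-16896))) - 11081) = 1/((-18792 - 6928)/(1283 + (-526 - 1*(-16896))) - 11081) = 1/(-25720/(1283 + (-526 + 16896)) - 11081) = 1/(-25720/(1283 + 16370) - 11081) = 1/(-25720/17653 - 11081) = 1/(-195638613/17653) = -17653/195638613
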